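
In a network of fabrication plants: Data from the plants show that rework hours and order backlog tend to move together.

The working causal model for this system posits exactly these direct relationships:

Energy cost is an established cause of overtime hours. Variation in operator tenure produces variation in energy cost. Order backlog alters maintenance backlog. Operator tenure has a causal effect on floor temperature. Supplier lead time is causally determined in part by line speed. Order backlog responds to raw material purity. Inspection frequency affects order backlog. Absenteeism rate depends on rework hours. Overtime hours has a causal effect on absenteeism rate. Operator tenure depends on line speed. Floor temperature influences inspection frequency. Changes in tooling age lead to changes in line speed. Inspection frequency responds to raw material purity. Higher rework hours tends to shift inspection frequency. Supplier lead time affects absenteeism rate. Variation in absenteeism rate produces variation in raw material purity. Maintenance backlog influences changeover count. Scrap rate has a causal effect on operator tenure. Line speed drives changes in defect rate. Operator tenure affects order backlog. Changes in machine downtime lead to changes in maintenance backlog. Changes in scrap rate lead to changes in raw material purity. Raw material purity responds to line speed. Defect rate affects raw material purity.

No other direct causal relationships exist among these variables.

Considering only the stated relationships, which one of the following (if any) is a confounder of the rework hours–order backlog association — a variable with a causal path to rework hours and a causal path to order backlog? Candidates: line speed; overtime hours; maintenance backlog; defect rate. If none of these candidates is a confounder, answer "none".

none

None of the listed candidates has causal paths to both rework hours and order backlog in the stated relationships, so none is a common cause.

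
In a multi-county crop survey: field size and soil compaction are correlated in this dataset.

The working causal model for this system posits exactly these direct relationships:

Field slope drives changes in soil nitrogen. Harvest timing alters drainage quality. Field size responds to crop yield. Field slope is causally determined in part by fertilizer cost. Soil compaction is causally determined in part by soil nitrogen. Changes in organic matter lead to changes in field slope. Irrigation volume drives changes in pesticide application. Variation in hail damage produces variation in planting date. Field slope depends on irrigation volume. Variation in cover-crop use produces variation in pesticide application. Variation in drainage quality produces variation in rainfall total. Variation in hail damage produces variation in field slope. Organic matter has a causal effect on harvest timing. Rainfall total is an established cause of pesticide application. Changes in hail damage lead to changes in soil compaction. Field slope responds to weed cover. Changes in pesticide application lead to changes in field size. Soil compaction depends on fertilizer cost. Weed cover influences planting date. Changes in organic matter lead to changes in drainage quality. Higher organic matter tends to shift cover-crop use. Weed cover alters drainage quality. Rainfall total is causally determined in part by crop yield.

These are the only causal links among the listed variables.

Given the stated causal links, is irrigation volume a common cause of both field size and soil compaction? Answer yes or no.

yes

Irrigation volume has a causal path to field size (irrigation volume → pesticide application → field size) and to soil compaction (irrigation volume → field slope → soil nitrogen → soil compaction), so it is a common cause of both — a confounder.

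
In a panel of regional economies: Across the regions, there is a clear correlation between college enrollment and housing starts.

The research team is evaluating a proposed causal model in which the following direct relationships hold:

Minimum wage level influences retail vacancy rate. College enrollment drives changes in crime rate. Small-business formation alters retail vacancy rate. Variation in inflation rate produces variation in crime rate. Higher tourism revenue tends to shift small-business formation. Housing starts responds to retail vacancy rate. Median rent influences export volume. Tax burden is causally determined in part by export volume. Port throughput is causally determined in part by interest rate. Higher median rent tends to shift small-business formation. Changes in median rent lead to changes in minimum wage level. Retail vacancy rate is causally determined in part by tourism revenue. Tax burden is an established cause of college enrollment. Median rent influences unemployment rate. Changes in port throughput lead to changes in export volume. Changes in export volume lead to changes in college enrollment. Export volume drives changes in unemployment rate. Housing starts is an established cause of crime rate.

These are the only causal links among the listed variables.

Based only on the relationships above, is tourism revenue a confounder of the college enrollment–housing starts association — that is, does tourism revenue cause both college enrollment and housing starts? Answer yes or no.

Tourism revenue has no stated causal path to college enrollment. A confounder must cause both variables, so tourism revenue does not qualify.

no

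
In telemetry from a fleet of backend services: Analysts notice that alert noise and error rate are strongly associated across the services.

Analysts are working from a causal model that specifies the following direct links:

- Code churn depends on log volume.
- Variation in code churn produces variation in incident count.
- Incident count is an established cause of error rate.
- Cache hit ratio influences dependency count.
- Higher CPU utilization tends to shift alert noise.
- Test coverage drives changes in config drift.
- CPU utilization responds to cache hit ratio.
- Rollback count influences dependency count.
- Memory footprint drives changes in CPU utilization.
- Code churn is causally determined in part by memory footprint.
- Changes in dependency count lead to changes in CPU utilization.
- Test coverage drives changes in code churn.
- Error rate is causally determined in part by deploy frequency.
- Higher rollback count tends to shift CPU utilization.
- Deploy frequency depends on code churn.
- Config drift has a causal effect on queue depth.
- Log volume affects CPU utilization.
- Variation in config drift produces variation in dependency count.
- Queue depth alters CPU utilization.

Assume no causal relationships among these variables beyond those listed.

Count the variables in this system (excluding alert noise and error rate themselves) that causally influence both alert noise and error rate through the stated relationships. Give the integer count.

3

The common causes are: log volume (to alert noise via log volume → CPU utilization → alert noise; to error rate via log volume → code churn → incident count → error rate); memory footprint (to alert noise via memory footprint → CPU utilization → alert noise; to error rate via memory footprint → code churn → incident count → error rate); test coverage (to alert noise via test coverage → config drift → queue depth → CPU utilization → alert noise; to error rate via test coverage → code churn → incident count → error rate).
Every other variable lacks a causal path to at least one of alert noise and error rate.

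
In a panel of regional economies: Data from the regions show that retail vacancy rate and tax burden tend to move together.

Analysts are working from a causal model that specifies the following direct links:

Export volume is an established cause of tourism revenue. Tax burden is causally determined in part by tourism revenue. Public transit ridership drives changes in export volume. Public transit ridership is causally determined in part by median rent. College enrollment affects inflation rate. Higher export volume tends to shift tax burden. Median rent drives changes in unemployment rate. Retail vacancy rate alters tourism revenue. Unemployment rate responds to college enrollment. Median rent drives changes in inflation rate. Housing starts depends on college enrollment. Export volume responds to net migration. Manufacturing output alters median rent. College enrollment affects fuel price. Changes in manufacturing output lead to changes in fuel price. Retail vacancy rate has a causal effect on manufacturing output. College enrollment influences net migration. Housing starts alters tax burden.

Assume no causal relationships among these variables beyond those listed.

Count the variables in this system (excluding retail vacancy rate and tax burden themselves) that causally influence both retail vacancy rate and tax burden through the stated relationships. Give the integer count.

No listed variable has a causal path to both retail vacancy rate and tax burden, so there are no common causes.

0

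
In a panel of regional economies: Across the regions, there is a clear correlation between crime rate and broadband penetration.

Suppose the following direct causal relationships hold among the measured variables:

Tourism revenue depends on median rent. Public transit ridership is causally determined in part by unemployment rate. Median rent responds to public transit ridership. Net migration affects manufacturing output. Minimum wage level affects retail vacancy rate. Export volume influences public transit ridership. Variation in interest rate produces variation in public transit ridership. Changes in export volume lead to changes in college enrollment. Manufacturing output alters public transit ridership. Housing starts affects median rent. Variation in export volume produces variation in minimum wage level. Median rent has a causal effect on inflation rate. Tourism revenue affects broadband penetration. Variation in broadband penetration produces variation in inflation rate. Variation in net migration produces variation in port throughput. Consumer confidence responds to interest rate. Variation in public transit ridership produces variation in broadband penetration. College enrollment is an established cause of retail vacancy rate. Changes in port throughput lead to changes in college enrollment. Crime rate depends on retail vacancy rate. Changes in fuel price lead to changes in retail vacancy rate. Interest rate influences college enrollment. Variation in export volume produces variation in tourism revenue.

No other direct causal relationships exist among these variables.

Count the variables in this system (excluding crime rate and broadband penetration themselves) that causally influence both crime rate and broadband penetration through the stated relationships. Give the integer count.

3

The common causes are: export volume (to crime rate via export volume → college enrollment → retail vacancy rate → crime rate; to broadband penetration via export volume → public transit ridership → broadband penetration); interest rate (to crime rate via interest rate → college enrollment → retail vacancy rate → crime rate; to broadband penetration via interest rate → public transit ridership → broadband penetration); net migration (to crime rate via net migration → port throughput → college enrollment → retail vacancy rate → crime rate; to broadband penetration via net migration → manufacturing output → public transit ridership → broadband penetration).
Every other variable lacks a causal path to at least one of crime rate and broadband penetration.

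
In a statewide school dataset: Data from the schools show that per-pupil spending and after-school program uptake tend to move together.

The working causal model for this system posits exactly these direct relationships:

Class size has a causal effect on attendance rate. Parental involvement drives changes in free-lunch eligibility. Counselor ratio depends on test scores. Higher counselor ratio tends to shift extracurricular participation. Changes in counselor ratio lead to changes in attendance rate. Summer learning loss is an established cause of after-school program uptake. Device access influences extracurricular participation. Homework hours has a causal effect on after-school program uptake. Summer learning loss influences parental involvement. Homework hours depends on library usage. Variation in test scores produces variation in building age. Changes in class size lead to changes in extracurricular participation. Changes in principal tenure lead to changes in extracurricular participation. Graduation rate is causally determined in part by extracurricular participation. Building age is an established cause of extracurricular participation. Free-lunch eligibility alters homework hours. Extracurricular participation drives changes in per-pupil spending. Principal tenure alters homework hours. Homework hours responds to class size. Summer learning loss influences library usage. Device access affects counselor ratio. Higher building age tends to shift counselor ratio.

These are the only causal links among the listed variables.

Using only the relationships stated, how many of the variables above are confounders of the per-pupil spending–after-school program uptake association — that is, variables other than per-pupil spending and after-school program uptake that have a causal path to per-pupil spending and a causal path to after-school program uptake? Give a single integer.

The common causes are: class size (to per-pupil spending via class size → extracurricular participation → per-pupil spending; to after-school program uptake via class size → homework hours → after-school program uptake); principal tenure (to per-pupil spending via principal tenure → extracurricular participation → per-pupil spending; to after-school program uptake via principal tenure → homework hours → after-school program uptake).
Every other variable lacks a causal path to at least one of per-pupil spending and after-school program uptake.

2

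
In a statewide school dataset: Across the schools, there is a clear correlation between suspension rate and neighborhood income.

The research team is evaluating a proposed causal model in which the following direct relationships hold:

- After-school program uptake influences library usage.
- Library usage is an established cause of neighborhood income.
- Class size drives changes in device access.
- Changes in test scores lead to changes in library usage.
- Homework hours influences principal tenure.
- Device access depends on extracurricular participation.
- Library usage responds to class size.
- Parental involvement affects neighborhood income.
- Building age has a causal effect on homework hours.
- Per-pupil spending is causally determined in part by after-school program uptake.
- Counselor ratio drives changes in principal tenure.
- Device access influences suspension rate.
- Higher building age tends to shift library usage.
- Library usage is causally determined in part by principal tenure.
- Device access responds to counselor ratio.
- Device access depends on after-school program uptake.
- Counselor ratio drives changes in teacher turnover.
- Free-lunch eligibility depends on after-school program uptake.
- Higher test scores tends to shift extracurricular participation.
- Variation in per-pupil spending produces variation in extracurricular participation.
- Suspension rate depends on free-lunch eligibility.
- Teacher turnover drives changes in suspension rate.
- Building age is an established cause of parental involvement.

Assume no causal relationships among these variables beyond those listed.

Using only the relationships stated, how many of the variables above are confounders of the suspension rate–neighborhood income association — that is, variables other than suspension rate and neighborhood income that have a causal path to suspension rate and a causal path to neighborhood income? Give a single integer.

The common causes are: after-school program uptake (to suspension rate via after-school program uptake → free-lunch eligibility → suspension rate; to neighborhood income via after-school program uptake → library usage → neighborhood income); class size (to suspension rate via class size → device access → suspension rate; to neighborhood income via class size → library usage → neighborhood income); counselor ratio (to suspension rate via counselor ratio → teacher turnover → suspension rate; to neighborhood income via counselor ratio → principal tenure → library usage → neighborhood income); test scores (to suspension rate via test scores → extracurricular participation → device access → suspension rate; to neighborhood income via test scores → library usage → neighborhood income).
Every other variable lacks a causal path to at least one of suspension rate and neighborhood income.

4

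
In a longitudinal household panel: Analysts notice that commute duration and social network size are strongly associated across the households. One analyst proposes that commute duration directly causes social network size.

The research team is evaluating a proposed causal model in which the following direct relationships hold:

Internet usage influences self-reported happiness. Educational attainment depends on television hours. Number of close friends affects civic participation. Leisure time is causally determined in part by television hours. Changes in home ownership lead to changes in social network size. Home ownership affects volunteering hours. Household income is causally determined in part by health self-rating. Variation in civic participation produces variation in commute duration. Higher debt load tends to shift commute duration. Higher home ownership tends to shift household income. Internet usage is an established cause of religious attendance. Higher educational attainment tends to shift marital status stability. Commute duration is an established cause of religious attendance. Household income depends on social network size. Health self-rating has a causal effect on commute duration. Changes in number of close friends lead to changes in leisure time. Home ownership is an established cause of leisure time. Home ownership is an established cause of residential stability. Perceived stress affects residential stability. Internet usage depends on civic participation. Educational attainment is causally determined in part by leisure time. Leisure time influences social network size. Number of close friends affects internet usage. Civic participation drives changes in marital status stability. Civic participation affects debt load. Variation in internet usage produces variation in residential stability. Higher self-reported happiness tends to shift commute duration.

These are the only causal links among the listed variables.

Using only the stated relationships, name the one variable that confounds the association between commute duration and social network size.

Number of close friends has a causal path to commute duration (number of close friends → civic participation → commute duration) and a separate causal path to social network size (number of close friends → leisure time → social network size), so it is a common cause of both.
No stated relationship gives commute duration a causal route to social network size, so the correlation is explained by the shared upstream cause rather than a direct effect.

number of close friends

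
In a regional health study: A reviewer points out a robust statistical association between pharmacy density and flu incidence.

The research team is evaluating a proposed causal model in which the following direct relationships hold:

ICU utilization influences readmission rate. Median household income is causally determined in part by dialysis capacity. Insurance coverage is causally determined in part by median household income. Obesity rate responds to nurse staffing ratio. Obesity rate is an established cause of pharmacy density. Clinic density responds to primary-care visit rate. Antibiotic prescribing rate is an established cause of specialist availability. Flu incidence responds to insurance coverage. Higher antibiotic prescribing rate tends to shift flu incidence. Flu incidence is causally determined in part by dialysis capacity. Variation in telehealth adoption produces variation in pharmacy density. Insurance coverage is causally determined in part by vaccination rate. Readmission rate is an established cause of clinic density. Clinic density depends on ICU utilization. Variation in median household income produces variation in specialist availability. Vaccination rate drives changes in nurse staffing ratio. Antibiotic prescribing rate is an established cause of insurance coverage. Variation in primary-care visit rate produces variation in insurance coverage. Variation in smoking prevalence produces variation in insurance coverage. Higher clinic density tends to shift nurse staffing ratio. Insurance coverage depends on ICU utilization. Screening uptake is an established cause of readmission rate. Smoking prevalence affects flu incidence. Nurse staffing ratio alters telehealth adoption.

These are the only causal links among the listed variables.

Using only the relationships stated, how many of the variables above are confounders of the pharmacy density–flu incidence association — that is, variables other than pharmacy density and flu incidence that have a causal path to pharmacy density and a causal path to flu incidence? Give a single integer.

The common causes are: ICU utilization (to pharmacy density via ICU utilization → clinic density → nurse staffing ratio → obesity rate → pharmacy density; to flu incidence via ICU utilization → insurance coverage → flu incidence); primary-care visit rate (to pharmacy density via primary-care visit rate → clinic density → nurse staffing ratio → obesity rate → pharmacy density; to flu incidence via primary-care visit rate → insurance coverage → flu incidence); vaccination rate (to pharmacy density via vaccination rate → nurse staffing ratio → obesity rate → pharmacy density; to flu incidence via vaccination rate → insurance coverage → flu incidence).
Every other variable lacks a causal path to at least one of pharmacy density and flu incidence.

3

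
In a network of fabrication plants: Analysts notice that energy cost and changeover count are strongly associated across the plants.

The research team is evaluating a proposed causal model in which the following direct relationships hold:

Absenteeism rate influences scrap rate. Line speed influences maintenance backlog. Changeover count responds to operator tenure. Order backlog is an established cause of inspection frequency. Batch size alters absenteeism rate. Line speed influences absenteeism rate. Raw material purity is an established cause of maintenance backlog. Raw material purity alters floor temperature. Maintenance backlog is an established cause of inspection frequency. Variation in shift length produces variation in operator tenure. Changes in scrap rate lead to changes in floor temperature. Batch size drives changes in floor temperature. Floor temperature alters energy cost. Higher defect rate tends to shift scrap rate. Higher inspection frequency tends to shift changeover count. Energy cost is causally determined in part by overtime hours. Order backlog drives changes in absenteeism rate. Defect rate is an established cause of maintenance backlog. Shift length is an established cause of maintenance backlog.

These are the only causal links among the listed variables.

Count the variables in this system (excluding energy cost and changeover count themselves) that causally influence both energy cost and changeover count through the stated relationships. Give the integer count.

The common causes are: defect rate (to energy cost via defect rate → scrap rate → floor temperature → energy cost; to changeover count via defect rate → maintenance backlog → inspection frequency → changeover count); line speed (to energy cost via line speed → absenteeism rate → scrap rate → floor temperature → energy cost; to changeover count via line speed → maintenance backlog → inspection frequency → changeover count); order backlog (to energy cost via order backlog → absenteeism rate → scrap rate → floor temperature → energy cost; to changeover count via order backlog → inspection frequency → changeover count); raw material purity (to energy cost via raw material purity → floor temperature → energy cost; to changeover count via raw material purity → maintenance backlog → inspection frequency → changeover count).
Every other variable lacks a causal path to at least one of energy cost and changeover count.

4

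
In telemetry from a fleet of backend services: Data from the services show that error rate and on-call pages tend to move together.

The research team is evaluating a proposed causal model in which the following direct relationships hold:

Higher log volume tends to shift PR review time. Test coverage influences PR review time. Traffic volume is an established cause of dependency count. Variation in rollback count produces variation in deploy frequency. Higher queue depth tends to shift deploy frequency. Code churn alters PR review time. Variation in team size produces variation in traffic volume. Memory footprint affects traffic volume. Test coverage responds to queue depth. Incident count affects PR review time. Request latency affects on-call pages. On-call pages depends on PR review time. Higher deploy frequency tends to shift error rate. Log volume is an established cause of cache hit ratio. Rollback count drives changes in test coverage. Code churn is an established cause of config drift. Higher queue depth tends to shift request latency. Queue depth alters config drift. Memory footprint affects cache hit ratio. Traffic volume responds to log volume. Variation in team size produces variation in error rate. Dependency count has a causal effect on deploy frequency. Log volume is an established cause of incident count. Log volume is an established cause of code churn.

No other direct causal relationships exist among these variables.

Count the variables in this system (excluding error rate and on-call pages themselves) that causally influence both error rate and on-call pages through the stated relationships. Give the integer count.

3

The common causes are: log volume (to error rate via log volume → traffic volume → dependency count → deploy frequency → error rate; to on-call pages via log volume → PR review time → on-call pages); queue depth (to error rate via queue depth → deploy frequency → error rate; to on-call pages via queue depth → request latency → on-call pages); rollback count (to error rate via rollback count → deploy frequency → error rate; to on-call pages via rollback count → test coverage → PR review time → on-call pages).
Every other variable lacks a causal path to at least one of error rate and on-call pages.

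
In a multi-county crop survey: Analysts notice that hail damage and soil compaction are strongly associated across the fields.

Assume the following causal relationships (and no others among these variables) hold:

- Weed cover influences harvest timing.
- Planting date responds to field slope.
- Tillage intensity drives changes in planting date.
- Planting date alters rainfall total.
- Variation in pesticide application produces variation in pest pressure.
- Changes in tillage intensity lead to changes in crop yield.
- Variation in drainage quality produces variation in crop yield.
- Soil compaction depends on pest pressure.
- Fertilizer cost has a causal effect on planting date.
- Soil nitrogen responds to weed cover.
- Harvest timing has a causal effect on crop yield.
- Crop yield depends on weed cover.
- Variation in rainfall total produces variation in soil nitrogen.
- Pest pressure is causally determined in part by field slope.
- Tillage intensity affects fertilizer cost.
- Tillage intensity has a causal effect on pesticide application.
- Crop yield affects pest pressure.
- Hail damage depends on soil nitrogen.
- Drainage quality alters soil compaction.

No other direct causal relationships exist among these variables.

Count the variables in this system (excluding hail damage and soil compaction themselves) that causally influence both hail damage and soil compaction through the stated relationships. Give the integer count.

The common causes are: field slope (to hail damage via field slope → planting date → rainfall total → soil nitrogen → hail damage; to soil compaction via field slope → pest pressure → soil compaction); tillage intensity (to hail damage via tillage intensity → planting date → rainfall total → soil nitrogen → hail damage; to soil compaction via tillage intensity → crop yield → pest pressure → soil compaction); weed cover (to hail damage via weed cover → soil nitrogen → hail damage; to soil compaction via weed cover → crop yield → pest pressure → soil compaction).
Every other variable lacks a causal path to at least one of hail damage and soil compaction.

3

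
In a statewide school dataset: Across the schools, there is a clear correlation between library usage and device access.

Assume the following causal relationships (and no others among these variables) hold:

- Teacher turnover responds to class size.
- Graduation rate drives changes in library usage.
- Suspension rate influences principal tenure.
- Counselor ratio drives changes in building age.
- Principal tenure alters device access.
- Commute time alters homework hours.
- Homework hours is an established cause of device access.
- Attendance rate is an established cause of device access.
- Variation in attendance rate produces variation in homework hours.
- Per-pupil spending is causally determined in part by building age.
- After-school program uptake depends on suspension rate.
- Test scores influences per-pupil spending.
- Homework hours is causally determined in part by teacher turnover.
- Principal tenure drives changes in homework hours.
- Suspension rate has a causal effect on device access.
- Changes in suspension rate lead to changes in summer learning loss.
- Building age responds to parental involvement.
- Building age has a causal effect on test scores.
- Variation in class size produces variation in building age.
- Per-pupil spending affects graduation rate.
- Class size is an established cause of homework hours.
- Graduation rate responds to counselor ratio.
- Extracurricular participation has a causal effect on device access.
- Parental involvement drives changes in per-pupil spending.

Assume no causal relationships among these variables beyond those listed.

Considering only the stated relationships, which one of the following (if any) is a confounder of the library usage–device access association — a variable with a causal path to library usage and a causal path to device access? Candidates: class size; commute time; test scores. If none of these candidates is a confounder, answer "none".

Class size causes library usage (class size → building age → per-pupil spending → graduation rate → library usage) and also causes device access (class size → homework hours → device access); it is a common cause of both.
Each of the other candidates lacks a causal path to at least one of library usage and device access, so they do not confound the relationship.

class size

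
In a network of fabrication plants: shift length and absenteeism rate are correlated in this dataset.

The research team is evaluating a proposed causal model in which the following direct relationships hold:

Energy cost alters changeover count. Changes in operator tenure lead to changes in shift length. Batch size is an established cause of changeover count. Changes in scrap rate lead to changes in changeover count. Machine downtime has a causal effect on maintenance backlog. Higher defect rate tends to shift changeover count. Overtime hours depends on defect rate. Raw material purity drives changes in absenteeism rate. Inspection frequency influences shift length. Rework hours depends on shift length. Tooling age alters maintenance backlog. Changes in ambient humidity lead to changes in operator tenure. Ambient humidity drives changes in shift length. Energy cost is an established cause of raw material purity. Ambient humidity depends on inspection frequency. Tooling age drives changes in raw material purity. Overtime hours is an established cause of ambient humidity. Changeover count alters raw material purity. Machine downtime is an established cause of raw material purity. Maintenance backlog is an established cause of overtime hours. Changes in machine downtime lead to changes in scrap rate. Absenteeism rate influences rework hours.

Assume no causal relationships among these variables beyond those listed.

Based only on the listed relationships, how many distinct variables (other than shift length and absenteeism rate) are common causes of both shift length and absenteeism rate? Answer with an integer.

3

The common causes are: defect rate (to shift length via defect rate → overtime hours → ambient humidity → shift length; to absenteeism rate via defect rate → changeover count → raw material purity → absenteeism rate); machine downtime (to shift length via machine downtime → maintenance backlog → overtime hours → ambient humidity → shift length; to absenteeism rate via machine downtime → raw material purity → absenteeism rate); tooling age (to shift length via tooling age → maintenance backlog → overtime hours → ambient humidity → shift length; to absenteeism rate via tooling age → raw material purity → absenteeism rate).
Every other variable lacks a causal path to at least one of shift length and absenteeism rate.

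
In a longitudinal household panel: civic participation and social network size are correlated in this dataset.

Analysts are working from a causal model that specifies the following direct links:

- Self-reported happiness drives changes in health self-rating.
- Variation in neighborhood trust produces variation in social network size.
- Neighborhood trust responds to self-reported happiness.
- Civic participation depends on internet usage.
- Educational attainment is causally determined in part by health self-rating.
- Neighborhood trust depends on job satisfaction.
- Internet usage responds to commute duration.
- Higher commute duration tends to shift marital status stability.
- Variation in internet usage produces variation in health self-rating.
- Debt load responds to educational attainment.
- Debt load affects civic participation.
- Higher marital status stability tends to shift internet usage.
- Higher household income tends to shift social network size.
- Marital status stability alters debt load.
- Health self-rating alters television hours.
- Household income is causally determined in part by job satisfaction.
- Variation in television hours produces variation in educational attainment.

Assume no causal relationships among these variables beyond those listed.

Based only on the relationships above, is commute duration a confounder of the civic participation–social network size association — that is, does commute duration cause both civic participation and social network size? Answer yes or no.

Commute duration has no stated causal path to social network size. A confounder must cause both variables, so commute duration does not qualify.

no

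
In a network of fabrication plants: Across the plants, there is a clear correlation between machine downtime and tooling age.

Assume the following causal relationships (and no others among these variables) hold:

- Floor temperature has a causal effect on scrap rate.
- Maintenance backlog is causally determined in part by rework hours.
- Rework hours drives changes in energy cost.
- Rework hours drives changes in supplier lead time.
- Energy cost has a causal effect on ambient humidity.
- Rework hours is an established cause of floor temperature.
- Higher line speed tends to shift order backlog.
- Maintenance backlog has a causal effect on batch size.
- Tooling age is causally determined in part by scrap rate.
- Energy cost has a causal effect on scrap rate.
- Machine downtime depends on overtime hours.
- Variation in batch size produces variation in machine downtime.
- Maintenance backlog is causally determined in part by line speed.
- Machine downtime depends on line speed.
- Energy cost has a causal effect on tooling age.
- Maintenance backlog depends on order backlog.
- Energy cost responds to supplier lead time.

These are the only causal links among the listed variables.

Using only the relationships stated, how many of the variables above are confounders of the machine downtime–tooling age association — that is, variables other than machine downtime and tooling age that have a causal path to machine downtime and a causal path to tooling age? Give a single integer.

The common causes are: rework hours (to machine downtime via rework hours → maintenance backlog → batch size → machine downtime; to tooling age via rework hours → energy cost → tooling age).
Every other variable lacks a causal path to at least one of machine downtime and tooling age.

1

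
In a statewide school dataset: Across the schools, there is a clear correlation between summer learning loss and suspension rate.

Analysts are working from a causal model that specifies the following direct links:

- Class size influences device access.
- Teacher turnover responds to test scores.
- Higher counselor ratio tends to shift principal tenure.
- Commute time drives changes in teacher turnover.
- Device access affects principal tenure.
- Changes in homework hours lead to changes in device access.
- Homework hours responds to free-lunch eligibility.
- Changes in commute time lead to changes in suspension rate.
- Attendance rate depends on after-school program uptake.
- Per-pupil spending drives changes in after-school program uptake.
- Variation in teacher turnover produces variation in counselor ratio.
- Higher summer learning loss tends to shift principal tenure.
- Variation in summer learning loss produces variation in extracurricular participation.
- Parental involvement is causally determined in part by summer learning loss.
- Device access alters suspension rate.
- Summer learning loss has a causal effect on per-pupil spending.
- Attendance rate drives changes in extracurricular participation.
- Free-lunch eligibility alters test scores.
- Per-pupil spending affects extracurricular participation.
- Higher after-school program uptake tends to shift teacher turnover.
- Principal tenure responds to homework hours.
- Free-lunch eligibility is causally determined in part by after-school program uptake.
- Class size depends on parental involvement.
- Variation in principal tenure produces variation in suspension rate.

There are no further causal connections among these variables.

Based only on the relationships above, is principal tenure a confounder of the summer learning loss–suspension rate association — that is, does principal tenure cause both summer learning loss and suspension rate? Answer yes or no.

Principal tenure has no stated causal path to summer learning loss. A confounder must cause both variables, so principal tenure does not qualify.

no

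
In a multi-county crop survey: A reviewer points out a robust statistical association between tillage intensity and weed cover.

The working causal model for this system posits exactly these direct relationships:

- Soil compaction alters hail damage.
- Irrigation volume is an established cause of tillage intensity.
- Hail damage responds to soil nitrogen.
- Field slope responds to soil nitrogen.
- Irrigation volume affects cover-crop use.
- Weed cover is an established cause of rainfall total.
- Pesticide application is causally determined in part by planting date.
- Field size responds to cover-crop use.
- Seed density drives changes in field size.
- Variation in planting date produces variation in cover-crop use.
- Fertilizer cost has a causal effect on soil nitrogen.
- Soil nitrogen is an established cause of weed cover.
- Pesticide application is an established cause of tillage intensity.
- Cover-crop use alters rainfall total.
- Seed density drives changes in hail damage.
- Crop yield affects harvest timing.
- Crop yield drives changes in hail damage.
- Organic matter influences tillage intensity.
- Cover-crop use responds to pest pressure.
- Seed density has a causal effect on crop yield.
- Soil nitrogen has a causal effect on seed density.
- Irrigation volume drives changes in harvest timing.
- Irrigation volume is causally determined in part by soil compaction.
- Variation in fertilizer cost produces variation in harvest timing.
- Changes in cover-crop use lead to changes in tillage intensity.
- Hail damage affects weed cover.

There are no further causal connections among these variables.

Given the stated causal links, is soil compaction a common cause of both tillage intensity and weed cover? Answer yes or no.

Soil compaction has a causal path to tillage intensity (soil compaction → irrigation volume → tillage intensity) and to weed cover (soil compaction → hail damage → weed cover), so it is a common cause of both — a confounder.

yes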